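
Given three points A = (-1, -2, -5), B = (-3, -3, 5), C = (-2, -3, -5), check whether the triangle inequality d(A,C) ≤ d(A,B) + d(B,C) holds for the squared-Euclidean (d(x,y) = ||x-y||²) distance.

d(A,B) = 2² + 1² + 10² = 105, d(B,C) = 1² + 0² + 10² = 101, d(A,C) = 1² + 1² + 0² = 2.
d(A,C) = 2 ≤ 105 + 101 = 206. Triangle inequality is satisfied.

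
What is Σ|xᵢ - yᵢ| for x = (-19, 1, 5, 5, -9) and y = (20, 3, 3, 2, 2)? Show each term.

Σ|x_i - y_i| = |-19 - 20| + |1 - 3| + |5 - 3| + |5 - 2| + |-9 - 2| = 39 + 2 + 2 + 3 + 11 = 57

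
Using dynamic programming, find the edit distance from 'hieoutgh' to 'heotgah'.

Let D[i][j] be the edit distance between the first i characters of 'hieoutgh' and the first j characters of 'heotgah', with D[i][0] = i, D[0][j] = j, and D[i][j] = D[i-1][j-1] if the characters match, else 1 + min(D[i-1][j], D[i][j-1], D[i-1][j-1]). Filling the table (rows: prefixes of 'hieoutgh', columns: prefixes of 'heotgah'):
     ε  h  e  o  t  g  a  h
  ε  0  1  2  3  4  5  6  7
  h  1  0  1  2  3  4  5  6
  i  2  1  1  2  3  4  5  6
  e  3  2  1  2  3  4  5  6
  o  4  3  2  1  2  3  4  5
  u  5  4  3  2  2  3  4  5
  t  6  5  4  3  2  3  4  5
  g  7  6  5  4  3  2  3  4
  h  8  7  6  5  4  3  3  3
The bottom-right entry gives D[8][7] = 3, so no sequence of fewer than 3 edits works. Backtracking through the table gives one optimal edit sequence (3 edits):
  hieoutgh → heoutgh (del i @2)
  heoutgh → heotgh (del u @4)
  heotgh → heotgah (ins a @6)
Edit distance = 3.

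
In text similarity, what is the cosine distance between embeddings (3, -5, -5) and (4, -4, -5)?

With u = (3, -5, -5), v = (4, -4, -5):
u·v = 3·4 + (-5)·(-4) + (-5)·(-5) = 12 + 20 + 25 = 57.
|u| = √(3² + (-5)² + (-5)²) = √59, |v| = √(4² + (-4)² + (-5)²) = √57, so |u||v| = √(59·57) = √3363.
cos θ = (u·v)/(|u||v|) = 57/√3363 ≈ 0.9829
Cosine distance = 1 - cos θ ≈ 1 - 0.9829 = 0.0171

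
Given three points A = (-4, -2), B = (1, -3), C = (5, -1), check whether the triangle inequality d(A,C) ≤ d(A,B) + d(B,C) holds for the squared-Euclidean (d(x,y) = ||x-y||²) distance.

d(A,B) = 5² + 1² = 26, d(B,C) = 4² + 2² = 20, d(A,C) = 9² + 1² = 82.
d(A,C) = 82 > 26 + 20 = 46. Triangle inequality is VIOLATED. (Squared-Euclidean is not a metric — this is a counterexample.)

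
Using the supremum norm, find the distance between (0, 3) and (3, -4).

max(|x_i - y_i|) = max(|0 - 3|, |3 - (-4)|) = max(3, 7) = 7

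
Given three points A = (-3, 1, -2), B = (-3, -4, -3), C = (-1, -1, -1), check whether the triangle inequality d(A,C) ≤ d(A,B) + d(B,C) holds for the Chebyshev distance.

d(A,B) = max(0, 5, 1) = 5, d(B,C) = max(2, 3, 2) = 3, d(A,C) = max(2, 2, 1) = 2.
d(A,C) = 2 ≤ 5 + 3 = 8. Triangle inequality is satisfied.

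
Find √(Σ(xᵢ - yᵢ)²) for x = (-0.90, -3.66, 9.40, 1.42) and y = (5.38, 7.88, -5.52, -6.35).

√(Σ(x_i - y_i)²) = √((-0.9 - 5.38)² + (-3.66 - 7.88)² + (9.4 - (-5.52))² + (1.42 - (-6.35))²)
= √((-6.28)² + (-11.54)² + 14.92² + 7.77²) = √(39.4384 + 133.1716 + 222.6064 + 60.3729) = √455.5893 ≈ 21.3445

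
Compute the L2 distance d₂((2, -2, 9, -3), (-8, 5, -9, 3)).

√(Σ(x_i - y_i)²) = √((2 - (-8))² + (-2 - 5)² + (9 - (-9))² + (-3 - 3)²)
= √(10² + (-7)² + 18² + (-6)²) = √(100 + 49 + 324 + 36) = √509 ≈ 22.561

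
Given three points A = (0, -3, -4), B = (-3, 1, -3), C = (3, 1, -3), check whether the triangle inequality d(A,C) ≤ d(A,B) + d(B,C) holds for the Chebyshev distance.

d(A,B) = max(3, 4, 1) = 4, d(B,C) = max(6, 0, 0) = 6, d(A,C) = max(3, 4, 1) = 4.
d(A,C) = 4 ≤ 4 + 6 = 10. Triangle inequality is satisfied.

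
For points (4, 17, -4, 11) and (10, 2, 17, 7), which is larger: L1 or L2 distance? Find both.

L1 = |4 - 10| + |17 - 2| + |-4 - 17| + |11 - 7| = 6 + 15 + 21 + 4 = 46
L2 = √(6² + 15² + 21² + 4²) = √718 ≈ 26.7955
L1 ≥ L2 always (equality iff movement is along one axis); L1 > L2 here.
Ratio L1/L2 = 46/√718 ≈ 1.7167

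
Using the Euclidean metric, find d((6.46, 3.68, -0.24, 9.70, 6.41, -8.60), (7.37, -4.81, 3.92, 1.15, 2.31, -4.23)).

√(Σ(x_i - y_i)²) = √((6.46 - 7.37)² + (3.68 - (-4.81))² + (-0.24 - 3.92)² + (9.7 - 1.15)² + (6.41 - 2.31)² + (-8.6 - (-4.23))²)
= √((-0.91)² + 8.49² + (-4.16)² + 8.55² + 4.1² + (-4.37)²) = √(0.8281 + 72.0801 + 17.3056 + 73.1025 + 16.81 + 19.0969) = √199.2232 ≈ 14.1146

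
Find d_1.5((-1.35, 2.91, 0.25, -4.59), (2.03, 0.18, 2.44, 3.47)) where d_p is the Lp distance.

(Σ|x_i - y_i|^1.5)^(1/1.5) = (|-1.35 - 2.03|^1.5 + |2.91 - 0.18|^1.5 + |0.25 - 2.44|^1.5 + |-4.59 - 3.47|^1.5)^(1/1.5)
= (3.38^1.5 + 2.73^1.5 + 2.19^1.5 + 8.06^1.5)^(1/1.5) ≈ (6.2141 + 4.5107 + 3.2409 + 22.8825)^(1/1.5) = (36.8482)^(1/1.5) ≈ 11.0733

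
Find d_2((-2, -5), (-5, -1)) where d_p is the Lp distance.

(Σ|x_i - y_i|^2)^(1/2) = (|-2 - (-5)|^2 + |-5 - (-1)|^2)^(1/2)
= (3^2 + 4^2)^(1/2) = (9 + 16)^(1/2) = (25)^(1/2) = 5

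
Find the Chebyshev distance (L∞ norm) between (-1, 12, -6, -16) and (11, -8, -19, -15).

max(|x_i - y_i|) = max(|-1 - 11|, |12 - (-8)|, |-6 - (-19)|, |-16 - (-15)|) = max(12, 20, 13, 1) = 20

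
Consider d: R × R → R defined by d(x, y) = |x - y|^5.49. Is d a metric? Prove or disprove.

No. d(x,y) = |x-y|^5.49 fails the triangle inequality since p = 5.49 > 1. Counterexample: x = -4, y = 5, z = 12. d(x,z) = |-4 - 12|^5.49 = 16^5.49 ≈ 4079610.5366, but d(x,y) + d(y,z) = 9^5.49 + 7^5.49 ≈ 173297.1326 + 43610.2162 = 216907.3488. Since 4079610.5366 > 216907.3488, the triangle inequality is violated.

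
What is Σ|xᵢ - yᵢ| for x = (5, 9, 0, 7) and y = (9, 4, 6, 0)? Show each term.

Σ|x_i - y_i| = |5 - 9| + |9 - 4| + |0 - 6| + |7 - 0| = 4 + 5 + 6 + 7 = 22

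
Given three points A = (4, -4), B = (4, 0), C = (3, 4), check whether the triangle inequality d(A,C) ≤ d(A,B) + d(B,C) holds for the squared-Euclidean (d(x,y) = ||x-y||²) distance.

d(A,B) = 0² + 4² = 16, d(B,C) = 1² + 4² = 17, d(A,C) = 1² + 8² = 65.
d(A,C) = 65 > 16 + 17 = 33. Triangle inequality is VIOLATED. (Squared-Euclidean is not a metric — this is a counterexample.)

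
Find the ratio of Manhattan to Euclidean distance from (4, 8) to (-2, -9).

L1 = |4 - (-2)| + |8 - (-9)| = 6 + 17 = 23
L2 = √(6² + 17²) = √325 ≈ 18.0278
L1 ≥ L2 always (equality iff movement is along one axis); L1 > L2 here.
Ratio L1/L2 = 23/√325 ≈ 1.2758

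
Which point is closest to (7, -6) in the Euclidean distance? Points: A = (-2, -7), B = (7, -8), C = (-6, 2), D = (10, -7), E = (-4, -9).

Distances: d(A) ≈ 9.0554, d(B) = 2, d(C) ≈ 15.2643, d(D) ≈ 3.1623, d(E) ≈ 11.4018. Nearest: B = (7, -8) with distance 2.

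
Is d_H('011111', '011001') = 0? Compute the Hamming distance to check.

Differing positions: 4, 5. Hamming distance = 2, so the claim that d_H = 0 is false.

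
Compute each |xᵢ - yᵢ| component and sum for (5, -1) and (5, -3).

Σ|x_i - y_i| = |5 - 5| + |-1 - (-3)| = 0 + 2 = 2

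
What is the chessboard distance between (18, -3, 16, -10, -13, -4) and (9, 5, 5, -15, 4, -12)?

max(|x_i - y_i|) = max(|18 - 9|, |-3 - 5|, |16 - 5|, |-10 - (-15)|, |-13 - 4|, |-4 - (-12)|) = max(9, 8, 11, 5, 17, 8) = 17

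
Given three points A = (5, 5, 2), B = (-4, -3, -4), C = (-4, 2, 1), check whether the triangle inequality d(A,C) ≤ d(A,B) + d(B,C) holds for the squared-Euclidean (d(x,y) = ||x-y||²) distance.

d(A,B) = 9² + 8² + 6² = 181, d(B,C) = 0² + 5² + 5² = 50, d(A,C) = 9² + 3² + 1² = 91.
d(A,C) = 91 ≤ 181 + 50 = 231. Triangle inequality is satisfied.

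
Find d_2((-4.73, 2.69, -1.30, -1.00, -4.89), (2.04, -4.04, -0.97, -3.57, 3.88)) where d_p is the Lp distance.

(Σ|x_i - y_i|^2)^(1/2) = (|-4.73 - 2.04|^2 + |2.69 - (-4.04)|^2 + |-1.3 - (-0.97)|^2 + |-1 - (-3.57)|^2 + |-4.89 - 3.88|^2)^(1/2)
= (6.77^2 + 6.73^2 + 0.33^2 + 2.57^2 + 8.77^2)^(1/2) = (45.8329 + 45.2929 + 0.1089 + 6.6049 + 76.9129)^(1/2) = (174.7525)^(1/2) ≈ 13.2194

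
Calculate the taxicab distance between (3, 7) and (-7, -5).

Σ|x_i - y_i| = |3 - (-7)| + |7 - (-5)| = 10 + 12 = 22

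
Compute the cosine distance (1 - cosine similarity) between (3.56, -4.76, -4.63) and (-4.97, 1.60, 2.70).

With u = (3.56, -4.76, -4.63), v = (-4.97, 1.60, 2.70):
u·v = 3.56·(-4.97) + (-4.76)·1.6 + (-4.63)·2.7 = (-17.6932) + (-7.616) + (-12.501) = -37.8102.
|u| = √(3.56² + (-4.76)² + (-4.63)²) = √(12.6736 + 22.6576 + 21.4369) = √56.7681, |v| = √((-4.97)² + 1.6² + 2.7²) = √(24.7009 + 2.56 + 7.29) = √34.5509.
cos θ = (u·v)/(|u||v|) = -37.8102/(√56.7681·√34.5509) ≈ -0.8537
Cosine distance = 1 - cos θ ≈ 1 - (-0.8537) = 1.8537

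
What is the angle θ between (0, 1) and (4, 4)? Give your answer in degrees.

With u = (0, 1), v = (4, 4):
u·v = 0·4 + 1·4 = 0 + 4 = 4.
|u| = √(0² + 1²) = √1, |v| = √(4² + 4²) = √32, so |u||v| = √(1·32) = √32.
cos θ = (u·v)/(|u||v|) = 4/√32 ≈ 0.707107
θ = arccos(0.707107) ≈ 45°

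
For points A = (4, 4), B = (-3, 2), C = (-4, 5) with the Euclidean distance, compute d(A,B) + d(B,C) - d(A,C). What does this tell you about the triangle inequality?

d(A,B) = √(7² + 2²) = √53 ≈ 7.2801, d(B,C) = √(1² + 3²) = √10 ≈ 3.1623, d(A,C) = √(8² + 1²) = √65 ≈ 8.0623.
d(A,B) + d(B,C) - d(A,C) = 7.2801 + 3.1623 - 8.0623 = 10.4424 - 8.0623 = 2.3801 (to 4 decimal places). This is ≥ 0, so the triangle inequality holds for these points.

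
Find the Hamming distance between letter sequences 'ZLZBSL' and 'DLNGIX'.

Differing positions: 1, 3, 4, 5, 6. Hamming distance = 5.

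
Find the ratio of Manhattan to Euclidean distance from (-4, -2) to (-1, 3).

L1 = |-4 - (-1)| + |-2 - 3| = 3 + 5 = 8
L2 = √(3² + 5²) = √34 ≈ 5.831
L1 ≥ L2 always (equality iff movement is along one axis); L1 > L2 here.
Ratio L1/L2 = 8/√34 ≈ 1.372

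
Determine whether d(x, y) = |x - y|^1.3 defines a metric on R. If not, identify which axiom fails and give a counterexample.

No. d(x,y) = |x-y|^1.3 fails the triangle inequality since p = 1.3 > 1. Counterexample: x = -1, y = 10, z = 18. d(x,z) = |-1 - 18|^1.3 = 19^1.3 ≈ 45.96, but d(x,y) + d(y,z) = 11^1.3 + 8^1.3 ≈ 22.5845 + 14.9285 = 37.513. Since 45.96 > 37.513, the triangle inequality is violated.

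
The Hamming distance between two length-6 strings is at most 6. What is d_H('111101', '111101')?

Differing positions: none. Hamming distance = 0. The maximum possible Hamming distance for length-6 strings is 6, so d_H/6 = 0/6 = 0.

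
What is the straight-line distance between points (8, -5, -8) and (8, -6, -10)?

√(Σ(x_i - y_i)²) = √((8 - 8)² + (-5 - (-6))² + (-8 - (-10))²)
= √(0² + 1² + 2²) = √(0 + 1 + 4) = √5 ≈ 2.2361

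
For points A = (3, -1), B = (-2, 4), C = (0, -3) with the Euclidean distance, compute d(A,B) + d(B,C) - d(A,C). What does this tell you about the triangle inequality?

d(A,B) = √(5² + 5²) = √50 ≈ 7.0711, d(B,C) = √(2² + 7²) = √53 ≈ 7.2801, d(A,C) = √(3² + 2²) = √13 ≈ 3.6056.
d(A,B) + d(B,C) - d(A,C) = 7.0711 + 7.2801 - 3.6056 = 14.3512 - 3.6056 = 10.7456 (to 4 decimal places). This is ≥ 0, so the triangle inequality holds for these points.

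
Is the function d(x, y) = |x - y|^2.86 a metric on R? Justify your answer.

No. d(x,y) = |x-y|^2.86 fails the triangle inequality since p = 2.86 > 1. Counterexample: x = -2, y = 2, z = 11. d(x,z) = |-2 - 11|^2.86 = 13^2.86 ≈ 1534.1859, but d(x,y) + d(y,z) = 4^2.86 + 9^2.86 ≈ 52.7098 + 535.9615 = 588.6713. Since 1534.1859 > 588.6713, the triangle inequality is violated.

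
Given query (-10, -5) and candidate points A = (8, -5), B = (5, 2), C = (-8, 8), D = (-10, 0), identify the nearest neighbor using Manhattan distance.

Distances: d(A) = 18, d(B) = 22, d(C) = 15, d(D) = 5. Nearest: D = (-10, 0) with distance 5.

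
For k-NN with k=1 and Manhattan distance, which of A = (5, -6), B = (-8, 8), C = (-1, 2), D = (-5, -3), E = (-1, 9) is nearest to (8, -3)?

Distances: d(A) = 6, d(B) = 27, d(C) = 14, d(D) = 13, d(E) = 21. Nearest: A = (5, -6) with distance 6.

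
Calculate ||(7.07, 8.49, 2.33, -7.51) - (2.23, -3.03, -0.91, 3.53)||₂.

√(Σ(x_i - y_i)²) = √((7.07 - 2.23)² + (8.49 - (-3.03))² + (2.33 - (-0.91))² + (-7.51 - 3.53)²)
= √(4.84² + 11.52² + 3.24² + (-11.04)²) = √(23.4256 + 132.7104 + 10.4976 + 121.8816) = √288.5152 ≈ 16.9857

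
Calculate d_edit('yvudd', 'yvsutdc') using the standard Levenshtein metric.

Let D[i][j] be the edit distance between the first i characters of 'yvudd' and the first j characters of 'yvsutdc', with D[i][0] = i, D[0][j] = j, and D[i][j] = D[i-1][j-1] if the characters match, else 1 + min(D[i-1][j], D[i][j-1], D[i-1][j-1]). Filling the table (rows: prefixes of 'yvudd', columns: prefixes of 'yvsutdc'):
     ε  y  v  s  u  t  d  c
  ε  0  1  2  3  4  5  6  7
  y  1  0  1  2  3  4  5  6
  v  2  1  0  1  2  3  4  5
  u  3  2  1  1  1  2  3  4
  d  4  3  2  2  2  2  2  3
  d  5  4  3  3  3  3  2  3
The bottom-right entry gives D[5][7] = 3, so no sequence of fewer than 3 edits works. Backtracking through the table gives one optimal edit sequence (3 edits):
  yvudd → yvsudd (ins s @3)
  yvsudd → yvsutdd (ins t @5)
  yvsutdd → yvsutdc (sub d→c @7)
Edit distance = 3.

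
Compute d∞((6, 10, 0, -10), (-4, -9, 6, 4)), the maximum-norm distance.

max(|x_i - y_i|) = max(|6 - (-4)|, |10 - (-9)|, |0 - 6|, |-10 - 4|) = max(10, 19, 6, 14) = 19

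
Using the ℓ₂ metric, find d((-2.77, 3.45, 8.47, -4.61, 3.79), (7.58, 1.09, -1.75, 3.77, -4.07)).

√(Σ(x_i - y_i)²) = √((-2.77 - 7.58)² + (3.45 - 1.09)² + (8.47 - (-1.75))² + (-4.61 - 3.77)² + (3.79 - (-4.07))²)
= √((-10.35)² + 2.36² + 10.22² + (-8.38)² + 7.86²) = √(107.1225 + 5.5696 + 104.4484 + 70.2244 + 61.7796) = √349.1445 ≈ 18.6854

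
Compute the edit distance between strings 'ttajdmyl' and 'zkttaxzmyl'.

Let D[i][j] be the edit distance between the first i characters of 'ttajdmyl' and the first j characters of 'zkttaxzmyl', with D[i][0] = i, D[0][j] = j, and D[i][j] = D[i-1][j-1] if the characters match, else 1 + min(D[i-1][j], D[i][j-1], D[i-1][j-1]). Filling the table (rows: prefixes of 'ttajdmyl', columns: prefixes of 'zkttaxzmyl'):
     ε  z  k  t  t  a  x  z  m  y  l
  ε  0  1  2  3  4  5  6  7  8  9 10
  t  1  1  2  2  3  4  5  6  7  8  9
  t  2  2  2  2  2  3  4  5  6  7  8
  a  3  3  3  3  3  2  3  4  5  6  7
  j  4  4  4  4  4  3  3  4  5  6  7
  d  5  5  5  5  5  4  4  4  5  6  7
  m  6  6  6  6  6  5  5  5  4  5  6
  y  7  7  7  7  7  6  6  6  5  4  5
  l  8  8  8  8  8  7  7  7  6  5  4
The bottom-right entry gives D[8][10] = 4, so no sequence of fewer than 4 edits works. Backtracking through the table gives one optimal edit sequence (4 edits):
  ttajdmyl → zttajdmyl (ins z @1)
  zttajdmyl → zkttajdmyl (ins k @2)
  zkttajdmyl → zkttaxdmyl (sub j→x @6)
  zkttaxdmyl → zkttaxzmyl (sub d→z @7)
Edit distance = 4.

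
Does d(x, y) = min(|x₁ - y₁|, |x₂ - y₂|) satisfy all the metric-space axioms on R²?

No. d fails identity of indiscernibles: take x = (1, 0) and y = (1, 4). Then d(x,y) = min(|1 - 1|, |0 - 4|) = min(0, 4) = 0, yet x ≠ y.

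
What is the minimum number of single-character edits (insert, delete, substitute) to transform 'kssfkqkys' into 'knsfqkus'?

Let D[i][j] be the edit distance between the first i characters of 'kssfkqkys' and the first j characters of 'knsfqkus', with D[i][0] = i, D[0][j] = j, and D[i][j] = D[i-1][j-1] if the characters match, else 1 + min(D[i-1][j], D[i][j-1], D[i-1][j-1]). Filling the table (rows: prefixes of 'kssfkqkys', columns: prefixes of 'knsfqkus'):
     ε  k  n  s  f  q  k  u  s
  ε  0  1  2  3  4  5  6  7  8
  k  1  0  1  2  3  4  5  6  7
  s  2  1  1  1  2  3  4  5  6
  s  3  2  2  1  2  3  4  5  5
  f  4  3  3  2  1  2  3  4  5
  k  5  4  4  3  2  2  2  3  4
  q  6  5  5  4  3  2  3  3  4
  k  7  6  6  5  4  3  2  3  4
  y  8  7  7  6  5  4  3  3  4
  s  9  8  8  7  6  5  4  4  3
The bottom-right entry gives D[9][8] = 3, so no sequence of fewer than 3 edits works. Backtracking through the table gives one optimal edit sequence (3 edits):
  kssfkqkys → knsfkqkys (sub s→n @2)
  knsfkqkys → knsfqkys (del k @5)
  knsfqkys → knsfqkus (sub y→u @7)
Edit distance = 3.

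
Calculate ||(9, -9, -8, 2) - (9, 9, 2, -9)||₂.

√(Σ(x_i - y_i)²) = √((9 - 9)² + (-9 - 9)² + (-8 - 2)² + (2 - (-9))²)
= √(0² + (-18)² + (-10)² + 11²) = √(0 + 324 + 100 + 121) = √545 ≈ 23.3452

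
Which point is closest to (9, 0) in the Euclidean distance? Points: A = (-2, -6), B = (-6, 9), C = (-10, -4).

Distances: d(A) ≈ 12.53, d(B) ≈ 17.4929, d(C) ≈ 19.4165. Nearest: A = (-2, -6) with distance 12.53.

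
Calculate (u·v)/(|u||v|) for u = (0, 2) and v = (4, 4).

With u = (0, 2), v = (4, 4):
u·v = 0·4 + 2·4 = 0 + 8 = 8.
|u| = √(0² + 2²) = √4, |v| = √(4² + 4²) = √32, so |u||v| = √(4·32) = √128.
cos θ = (u·v)/(|u||v|) = 8/√128 ≈ 0.7071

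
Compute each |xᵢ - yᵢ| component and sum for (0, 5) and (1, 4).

Σ|x_i - y_i| = |0 - 1| + |5 - 4| = 1 + 1 = 2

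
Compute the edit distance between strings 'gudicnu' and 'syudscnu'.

Let D[i][j] be the edit distance between the first i characters of 'gudicnu' and the first j characters of 'syudscnu', with D[i][0] = i, D[0][j] = j, and D[i][j] = D[i-1][j-1] if the characters match, else 1 + min(D[i-1][j], D[i][j-1], D[i-1][j-1]). Filling the table (rows: prefixes of 'gudicnu', columns: prefixes of 'syudscnu'):
     ε  s  y  u  d  s  c  n  u
  ε  0  1  2  3  4  5  6  7  8
  g  1  1  2  3  4  5  6  7  8
  u  2  2  2  2  3  4  5  6  7
  d  3  3  3  3  2  3  4  5  6
  i  4  4  4  4  3  3  4  5  6
  c  5  5  5  5  4  4  3  4  5
  n  6  6  6  6  5  5  4  3  4
  u  7  7  7  6  6  6  5  4  3
The bottom-right entry gives D[7][8] = 3, so no sequence of fewer than 3 edits works. Backtracking through the table gives one optimal edit sequence (3 edits):
  gudicnu → sgudicnu (ins s @1)
  sgudicnu → syudicnu (sub g→y @2)
  syudicnu → syudscnu (sub i→s @5)
Edit distance = 3.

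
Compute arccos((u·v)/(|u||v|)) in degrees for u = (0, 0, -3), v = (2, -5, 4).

With u = (0, 0, -3), v = (2, -5, 4):
u·v = 0·2 + 0·(-5) + (-3)·4 = 0 + 0 + (-12) = -12.
|u| = √(0² + 0² + (-3)²) = √9, |v| = √(2² + (-5)² + 4²) = √45, so |u||v| = √(9·45) = √405.
cos θ = (u·v)/(|u||v|) = -12/√405 ≈ -0.596285
θ = arccos(-0.596285) ≈ 126.6°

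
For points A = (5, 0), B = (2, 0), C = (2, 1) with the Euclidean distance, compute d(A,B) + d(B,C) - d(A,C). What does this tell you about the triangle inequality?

d(A,B) = √(3² + 0²) = √9 = 3, d(B,C) = √(0² + 1²) = √1 = 1, d(A,C) = √(3² + 1²) = √10 ≈ 3.1623.
d(A,B) + d(B,C) - d(A,C) = 3 + 1 - 3.1623 = 4 - 3.1623 = 0.8377 (to 4 decimal places). This is ≥ 0, so the triangle inequality holds for these points.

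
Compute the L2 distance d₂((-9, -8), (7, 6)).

√(Σ(x_i - y_i)²) = √((-9 - 7)² + (-8 - 6)²)
= √((-16)² + (-14)²) = √(256 + 196) = √452 ≈ 21.2603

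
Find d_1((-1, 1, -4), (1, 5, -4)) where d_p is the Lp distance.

Σ|x_i - y_i| = |-1 - 1| + |1 - 5| + |-4 - (-4)| = 2 + 4 + 0 = 6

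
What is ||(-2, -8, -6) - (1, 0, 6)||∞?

max(|x_i - y_i|) = max(|-2 - 1|, |-8 - 0|, |-6 - 6|) = max(3, 8, 12) = 12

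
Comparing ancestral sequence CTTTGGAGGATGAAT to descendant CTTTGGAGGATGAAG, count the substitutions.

Differing positions: 15. Hamming distance = 1.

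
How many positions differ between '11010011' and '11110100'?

Differing positions: 3, 6, 7, 8. Hamming distance = 4.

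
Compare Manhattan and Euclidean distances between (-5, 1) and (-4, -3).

L1 = |-5 - (-4)| + |1 - (-3)| = 1 + 4 = 5
L2 = √(1² + 4²) = √17 ≈ 4.1231
L1 ≥ L2 always (equality iff movement is along one axis); L1 > L2 here.
Ratio L1/L2 = 5/√17 ≈ 1.2127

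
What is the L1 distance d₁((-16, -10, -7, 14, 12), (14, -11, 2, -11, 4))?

Σ|x_i - y_i| = |-16 - 14| + |-10 - (-11)| + |-7 - 2| + |14 - (-11)| + |12 - 4| = 30 + 1 + 9 + 25 + 8 = 73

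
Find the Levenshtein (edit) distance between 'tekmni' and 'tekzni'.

Let D[i][j] be the edit distance between the first i characters of 'tekmni' and the first j characters of 'tekzni', with D[i][0] = i, D[0][j] = j, and D[i][j] = D[i-1][j-1] if the characters match, else 1 + min(D[i-1][j], D[i][j-1], D[i-1][j-1]). Filling the table (rows: prefixes of 'tekmni', columns: prefixes of 'tekzni'):
     ε  t  e  k  z  n  i
  ε  0  1  2  3  4  5  6
  t  1  0  1  2  3  4  5
  e  2  1  0  1  2  3  4
  k  3  2  1  0  1  2  3
  m  4  3  2  1  1  2  3
  n  5  4  3  2  2  1  2
  i  6  5  4  3  3  2  1
The bottom-right entry gives D[6][6] = 1, so no sequence of fewer than 1 edit works. Backtracking through the table gives one optimal edit sequence (1 edit):
  tekmni → tekzni (sub m→z @4)
Edit distance = 1.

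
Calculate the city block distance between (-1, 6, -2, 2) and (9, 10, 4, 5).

Σ|x_i - y_i| = |-1 - 9| + |6 - 10| + |-2 - 4| + |2 - 5| = 10 + 4 + 6 + 3 = 23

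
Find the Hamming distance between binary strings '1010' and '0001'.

Differing positions: 1, 3, 4. Hamming distance = 3.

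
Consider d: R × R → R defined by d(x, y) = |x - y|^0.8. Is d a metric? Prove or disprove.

Yes. With 0 < p = 0.8 ≤ 1, d(x,y) = |x-y|^0.8 is a metric on R. Non-negativity and symmetry are immediate; |x-y|^0.8 = 0 ⟺ |x-y| = 0 ⟺ x = y. For the triangle inequality, the function t ↦ t^0.8 is subadditive on [0,∞) when p ≤ 1, so |x-z|^0.8 ≤ (|x-y| + |y-z|)^0.8 ≤ |x-y|^0.8 + |y-z|^0.8.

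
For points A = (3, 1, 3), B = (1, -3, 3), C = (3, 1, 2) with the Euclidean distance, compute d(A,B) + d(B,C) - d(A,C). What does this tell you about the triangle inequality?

d(A,B) = √(2² + 4² + 0²) = √20 ≈ 4.4721, d(B,C) = √(2² + 4² + 1²) = √21 ≈ 4.5826, d(A,C) = √(0² + 0² + 1²) = √1 = 1.
d(A,B) + d(B,C) - d(A,C) = 4.4721 + 4.5826 - 1 = 9.0547 - 1 = 8.0547 (to 4 decimal places). This is ≥ 0, so the triangle inequality holds for these points.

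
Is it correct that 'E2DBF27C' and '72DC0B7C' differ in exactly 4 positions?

Differing positions: 1, 4, 5, 6. Hamming distance = 4, so the claim is true.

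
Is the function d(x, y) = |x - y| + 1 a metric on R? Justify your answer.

No. d fails identity of indiscernibles (specifically d(x,x) = 0): d(5, 5) = |5 - 5| + 1 = 0 + 1 = 1 ≠ 0.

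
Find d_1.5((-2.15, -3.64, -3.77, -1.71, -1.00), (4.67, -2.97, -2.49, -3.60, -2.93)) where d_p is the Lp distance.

(Σ|x_i - y_i|^1.5)^(1/1.5) = (|-2.15 - 4.67|^1.5 + |-3.64 - (-2.97)|^1.5 + |-3.77 - (-2.49)|^1.5 + |-1.71 - (-3.6)|^1.5 + |-1 - (-2.93)|^1.5)^(1/1.5)
= (6.82^1.5 + 0.67^1.5 + 1.28^1.5 + 1.89^1.5 + 1.93^1.5)^(1/1.5) ≈ (17.8105 + 0.5484 + 1.4482 + 2.5983 + 2.6812)^(1/1.5) = (25.0866)^(1/1.5) ≈ 8.5696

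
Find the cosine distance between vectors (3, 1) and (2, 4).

With u = (3, 1), v = (2, 4):
u·v = 3·2 + 1·4 = 6 + 4 = 10.
|u| = √(3² + 1²) = √10, |v| = √(2² + 4²) = √20, so |u||v| = √(10·20) = √200.
cos θ = (u·v)/(|u||v|) = 10/√200 ≈ 0.7071
Cosine distance = 1 - cos θ ≈ 1 - 0.7071 = 0.2929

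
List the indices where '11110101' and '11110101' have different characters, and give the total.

Differing positions: none. Hamming distance = 0.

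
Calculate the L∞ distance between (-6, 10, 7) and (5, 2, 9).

max(|x_i - y_i|) = max(|-6 - 5|, |10 - 2|, |7 - 9|) = max(11, 8, 2) = 11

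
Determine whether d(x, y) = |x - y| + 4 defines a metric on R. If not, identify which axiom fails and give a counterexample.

No. d fails identity of indiscernibles (specifically d(x,x) = 0): d(-1, -1) = |-1 - (-1)| + 4 = 0 + 4 = 4 ≠ 0.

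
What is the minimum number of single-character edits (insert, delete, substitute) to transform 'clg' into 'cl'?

Let D[i][j] be the edit distance between the first i characters of 'clg' and the first j characters of 'cl', with D[i][0] = i, D[0][j] = j, and D[i][j] = D[i-1][j-1] if the characters match, else 1 + min(D[i-1][j], D[i][j-1], D[i-1][j-1]). Filling the table (rows: prefixes of 'clg', columns: prefixes of 'cl'):
     ε  c  l
  ε  0  1  2
  c  1  0  1
  l  2  1  0
  g  3  2  1
The bottom-right entry gives D[3][2] = 1, so no sequence of fewer than 1 edit works. Backtracking through the table gives one optimal edit sequence (1 edit):
  clg → cl (del g @3)
Edit distance = 1.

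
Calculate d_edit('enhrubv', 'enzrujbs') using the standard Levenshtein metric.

Let D[i][j] be the edit distance between the first i characters of 'enhrubv' and the first j characters of 'enzrujbs', with D[i][0] = i, D[0][j] = j, and D[i][j] = D[i-1][j-1] if the characters match, else 1 + min(D[i-1][j], D[i][j-1], D[i-1][j-1]). Filling the table (rows: prefixes of 'enhrubv', columns: prefixes of 'enzrujbs'):
     ε  e  n  z  r  u  j  b  s
  ε  0  1  2  3  4  5  6  7  8
  e  1  0  1  2  3  4  5  6  7
  n  2  1  0  1  2  3  4  5  6
  h  3  2  1  1  2  3  4  5  6
  r  4  3  2  2  1  2  3  4  5
  u  5  4  3  3  2  1  2  3  4
  b  6  5  4  4  3  2  2  2  3
  v  7  6  5  5  4  3  3  3  3
The bottom-right entry gives D[7][8] = 3, so no sequence of fewer than 3 edits works. Backtracking through the table gives one optimal edit sequence (3 edits):
  enhrubv → enzrubv (sub h→z @3)
  enzrubv → enzrujbv (ins j @6)
  enzrujbv → enzrujbs (sub v→s @8)
Edit distance = 3.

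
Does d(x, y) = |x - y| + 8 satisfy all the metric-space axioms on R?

No. d fails identity of indiscernibles (specifically d(x,x) = 0): d(4, 4) = |4 - 4| + 8 = 0 + 8 = 8 ≠ 0.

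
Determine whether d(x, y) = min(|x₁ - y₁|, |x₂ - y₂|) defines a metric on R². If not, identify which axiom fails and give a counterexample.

No. d fails identity of indiscernibles: take x = (1, 0) and y = (1, 3). Then d(x,y) = min(|1 - 1|, |0 - 3|) = min(0, 3) = 0, yet x ≠ y.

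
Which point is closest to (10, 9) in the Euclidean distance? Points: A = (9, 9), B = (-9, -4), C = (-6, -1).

Distances: d(A) = 1, d(B) ≈ 23.0217, d(C) ≈ 18.868. Nearest: A = (9, 9) with distance 1.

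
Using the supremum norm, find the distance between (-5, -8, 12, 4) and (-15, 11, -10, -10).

max(|x_i - y_i|) = max(|-5 - (-15)|, |-8 - 11|, |12 - (-10)|, |4 - (-10)|) = max(10, 19, 22, 14) = 22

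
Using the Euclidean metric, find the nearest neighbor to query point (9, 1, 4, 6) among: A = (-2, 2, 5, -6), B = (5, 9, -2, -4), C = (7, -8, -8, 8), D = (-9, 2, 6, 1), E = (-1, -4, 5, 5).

Distances: d(A) ≈ 16.3401, d(B) ≈ 14.6969, d(C) ≈ 15.2643, d(D) ≈ 18.8149, d(E) ≈ 11.2694. Nearest: E = (-1, -4, 5, 5) with distance 11.2694.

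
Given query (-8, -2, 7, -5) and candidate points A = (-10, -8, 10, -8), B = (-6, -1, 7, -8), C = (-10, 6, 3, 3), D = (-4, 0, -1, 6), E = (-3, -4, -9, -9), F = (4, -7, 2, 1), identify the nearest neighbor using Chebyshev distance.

Distances: d(A) = 6, d(B) = 3, d(C) = 8, d(D) = 11, d(E) = 16, d(F) = 12. Nearest: B = (-6, -1, 7, -8) with distance 3.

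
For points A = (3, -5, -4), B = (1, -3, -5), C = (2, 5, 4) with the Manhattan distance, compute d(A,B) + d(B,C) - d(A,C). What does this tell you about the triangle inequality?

d(A,B) = 2 + 2 + 1 = 5, d(B,C) = 1 + 8 + 9 = 18, d(A,C) = 1 + 10 + 8 = 19.
d(A,B) + d(B,C) - d(A,C) = 5 + 18 - 19 = 23 - 19 = 4. This is ≥ 0, so the triangle inequality holds for these points.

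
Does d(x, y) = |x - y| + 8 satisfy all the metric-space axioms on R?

No. d fails identity of indiscernibles (specifically d(x,x) = 0): d(-6, -6) = |-6 - (-6)| + 8 = 0 + 8 = 8 ≠ 0.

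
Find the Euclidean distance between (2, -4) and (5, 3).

√(Σ(x_i - y_i)²) = √((2 - 5)² + (-4 - 3)²)
= √((-3)² + (-7)²) = √(9 + 49) = √58 ≈ 7.6158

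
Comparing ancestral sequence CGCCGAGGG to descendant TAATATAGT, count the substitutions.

Differing positions: 1, 2, 3, 4, 5, 6, 7, 9. Hamming distance = 8.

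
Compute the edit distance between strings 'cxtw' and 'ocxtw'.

Let D[i][j] be the edit distance between the first i characters of 'cxtw' and the first j characters of 'ocxtw', with D[i][0] = i, D[0][j] = j, and D[i][j] = D[i-1][j-1] if the characters match, else 1 + min(D[i-1][j], D[i][j-1], D[i-1][j-1]). Filling the table (rows: prefixes of 'cxtw', columns: prefixes of 'ocxtw'):
     ε  o  c  x  t  w
  ε  0  1  2  3  4  5
  c  1  1  1  2  3  4
  x  2  2  2  1  2  3
  t  3  3  3  2  1  2
  w  4  4  4  3  2  1
The bottom-right entry gives D[4][5] = 1, so no sequence of fewer than 1 edit works. Backtracking through the table gives one optimal edit sequence (1 edit):
  cxtw → ocxtw (ins o @1)
Edit distance = 1.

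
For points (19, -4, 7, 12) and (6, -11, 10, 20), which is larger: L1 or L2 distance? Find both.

L1 = |19 - 6| + |-4 - (-11)| + |7 - 10| + |12 - 20| = 13 + 7 + 3 + 8 = 31
L2 = √(13² + 7² + 3² + 8²) = √291 ≈ 17.0587
L1 ≥ L2 always (equality iff movement is along one axis); L1 > L2 here.
Ratio L1/L2 = 31/√291 ≈ 1.8173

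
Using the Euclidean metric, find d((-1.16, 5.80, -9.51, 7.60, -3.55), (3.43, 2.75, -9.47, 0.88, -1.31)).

√(Σ(x_i - y_i)²) = √((-1.16 - 3.43)² + (5.8 - 2.75)² + (-9.51 - (-9.47))² + (7.6 - 0.88)² + (-3.55 - (-1.31))²)
= √((-4.59)² + 3.05² + (-0.04)² + 6.72² + (-2.24)²) = √(21.0681 + 9.3025 + 0.0016 + 45.1584 + 5.0176) = √80.5482 ≈ 8.9749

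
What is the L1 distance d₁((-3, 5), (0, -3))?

Σ|x_i - y_i| = |-3 - 0| + |5 - (-3)| = 3 + 8 = 11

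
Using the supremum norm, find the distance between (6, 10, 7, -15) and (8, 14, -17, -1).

max(|x_i - y_i|) = max(|6 - 8|, |10 - 14|, |7 - (-17)|, |-15 - (-1)|) = max(2, 4, 24, 14) = 24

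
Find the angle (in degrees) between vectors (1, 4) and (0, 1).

With u = (1, 4), v = (0, 1):
u·v = 1·0 + 4·1 = 0 + 4 = 4.
|u| = √(1² + 4²) = √17, |v| = √(0² + 1²) = √1, so |u||v| = √(17·1) = √17.
cos θ = (u·v)/(|u||v|) = 4/√17 ≈ 0.970143
θ = arccos(0.970143) ≈ 14.04°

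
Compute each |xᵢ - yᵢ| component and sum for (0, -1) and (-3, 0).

Σ|x_i - y_i| = |0 - (-3)| + |-1 - 0| = 3 + 1 = 4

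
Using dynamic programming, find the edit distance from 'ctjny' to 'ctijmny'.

Let D[i][j] be the edit distance between the first i characters of 'ctjny' and the first j characters of 'ctijmny', with D[i][0] = i, D[0][j] = j, and D[i][j] = D[i-1][j-1] if the characters match, else 1 + min(D[i-1][j], D[i][j-1], D[i-1][j-1]). Filling the table (rows: prefixes of 'ctjny', columns: prefixes of 'ctijmny'):
     ε  c  t  i  j  m  n  y
  ε  0  1  2  3  4  5  6  7
  c  1  0  1  2  3  4  5  6
  t  2  1  0  1  2  3  4  5
  j  3  2  1  1  1  2  3  4
  n  4  3  2  2  2  2  2  3
  y  5  4  3  3  3  3  3  2
The bottom-right entry gives D[5][7] = 2, so no sequence of fewer than 2 edits works. Backtracking through the table gives one optimal edit sequence (2 edits):
  ctjny → ctijny (ins i @3)
  ctijny → ctijmny (ins m @5)
Edit distance = 2.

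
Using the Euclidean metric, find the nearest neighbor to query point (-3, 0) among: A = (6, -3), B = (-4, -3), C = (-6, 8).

Distances: d(A) ≈ 9.4868, d(B) ≈ 3.1623, d(C) ≈ 8.544. Nearest: B = (-4, -3) with distance 3.1623.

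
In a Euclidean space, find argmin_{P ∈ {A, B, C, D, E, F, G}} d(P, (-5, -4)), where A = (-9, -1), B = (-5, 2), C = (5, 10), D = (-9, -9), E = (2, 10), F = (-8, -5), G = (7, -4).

Distances: d(A) = 5, d(B) = 6, d(C) ≈ 17.2047, d(D) ≈ 6.4031, d(E) ≈ 15.6525, d(F) ≈ 3.1623, d(G) = 12. Nearest: F = (-8, -5) with distance 3.1623.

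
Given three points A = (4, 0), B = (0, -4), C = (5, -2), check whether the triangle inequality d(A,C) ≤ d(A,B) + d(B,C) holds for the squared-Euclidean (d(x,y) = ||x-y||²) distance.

d(A,B) = 4² + 4² = 32, d(B,C) = 5² + 2² = 29, d(A,C) = 1² + 2² = 5.
d(A,C) = 5 ≤ 32 + 29 = 61. Triangle inequality is satisfied.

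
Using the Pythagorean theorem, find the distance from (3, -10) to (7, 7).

√(Σ(x_i - y_i)²) = √((3 - 7)² + (-10 - 7)²)
= √((-4)² + (-17)²) = √(16 + 289) = √305 ≈ 17.4642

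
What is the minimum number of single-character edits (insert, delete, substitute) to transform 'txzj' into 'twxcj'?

Let D[i][j] be the edit distance between the first i characters of 'txzj' and the first j characters of 'twxcj', with D[i][0] = i, D[0][j] = j, and D[i][j] = D[i-1][j-1] if the characters match, else 1 + min(D[i-1][j], D[i][j-1], D[i-1][j-1]). Filling the table (rows: prefixes of 'txzj', columns: prefixes of 'twxcj'):
     ε  t  w  x  c  j
  ε  0  1  2  3  4  5
  t  1  0  1  2  3  4
  x  2  1  1  1  2  3
  z  3  2  2  2  2  3
  j  4  3  3  3  3  2
The bottom-right entry gives D[4][5] = 2, so no sequence of fewer than 2 edits works. Backtracking through the table gives one optimal edit sequence (2 edits):
  txzj → twxzj (ins w @2)
  twxzj → twxcj (sub z→c @4)
Edit distance = 2.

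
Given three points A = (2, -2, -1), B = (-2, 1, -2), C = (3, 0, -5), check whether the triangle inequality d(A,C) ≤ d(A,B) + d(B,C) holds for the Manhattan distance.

d(A,B) = 4 + 3 + 1 = 8, d(B,C) = 5 + 1 + 3 = 9, d(A,C) = 1 + 2 + 4 = 7.
d(A,C) = 7 ≤ 8 + 9 = 17. Triangle inequality is satisfied.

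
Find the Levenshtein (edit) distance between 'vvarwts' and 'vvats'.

Let D[i][j] be the edit distance between the first i characters of 'vvarwts' and the first j characters of 'vvats', with D[i][0] = i, D[0][j] = j, and D[i][j] = D[i-1][j-1] if the characters match, else 1 + min(D[i-1][j], D[i][j-1], D[i-1][j-1]). Filling the table (rows: prefixes of 'vvarwts', columns: prefixes of 'vvats'):
     ε  v  v  a  t  s
  ε  0  1  2  3  4  5
  v  1  0  1  2  3  4
  v  2  1  0  1  2  3
  a  3  2  1  0  1  2
  r  4  3  2  1  1  2
  w  5  4  3  2  2  2
  t  6  5  4  3  2  3
  s  7  6  5  4  3  2
The bottom-right entry gives D[7][5] = 2, so no sequence of fewer than 2 edits works. Backtracking through the table gives one optimal edit sequence (2 edits):
  vvarwts → vvawts (del r @4)
  vvawts → vvats (del w @4)
Edit distance = 2.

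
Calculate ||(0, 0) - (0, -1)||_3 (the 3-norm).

(Σ|x_i - y_i|^3)^(1/3) = (|0 - 0|^3 + |0 - (-1)|^3)^(1/3)
= (0^3 + 1^3)^(1/3) = (0 + 1)^(1/3) = (1)^(1/3) = 1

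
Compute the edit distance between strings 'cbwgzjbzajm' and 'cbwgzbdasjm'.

Let D[i][j] be the edit distance between the first i characters of 'cbwgzjbzajm' and the first j characters of 'cbwgzbdasjm', with D[i][0] = i, D[0][j] = j, and D[i][j] = D[i-1][j-1] if the characters match, else 1 + min(D[i-1][j], D[i][j-1], D[i-1][j-1]). Filling the table (rows: prefixes of 'cbwgzjbzajm', columns: prefixes of 'cbwgzbdasjm'):
     ε  c  b  w  g  z  b  d  a  s  j  m
  ε  0  1  2  3  4  5  6  7  8  9 10 11
  c  1  0  1  2  3  4  5  6  7  8  9 10
  b  2  1  0  1  2  3  4  5  6  7  8  9
  w  3  2  1  0  1  2  3  4  5  6  7  8
  g  4  3  2  1  0  1  2  3  4  5  6  7
  z  5  4  3  2  1  0  1  2  3  4  5  6
  j  6  5  4  3  2  1  1  2  3  4  4  5
  b  7  6  5  4  3  2  1  2  3  4  5  5
  z  8  7  6  5  4  3  2  2  3  4  5  6
  a  9  8  7  6  5  4  3  3  2  3  4  5
  j 10  9  8  7  6  5  4  4  3  3  3  4
  m 11 10  9  8  7  6  5  5  4  4  4  3
The bottom-right entry gives D[11][11] = 3, so no sequence of fewer than 3 edits works. Backtracking through the table gives one optimal edit sequence (3 edits):
  cbwgzjbzajm → cbwgzbzajm (del j @6)
  cbwgzbzajm → cbwgzbdajm (sub z→d @7)
  cbwgzbdajm → cbwgzbdasjm (ins s @9)
Edit distance = 3.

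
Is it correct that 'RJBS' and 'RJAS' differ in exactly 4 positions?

Differing positions: 3. Hamming distance = 1, so the claim that d_H = 4 is false.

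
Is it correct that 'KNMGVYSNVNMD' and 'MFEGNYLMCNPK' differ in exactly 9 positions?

Differing positions: 1, 2, 3, 5, 7, 8, 9, 11, 12. Hamming distance = 9, so the claim is true.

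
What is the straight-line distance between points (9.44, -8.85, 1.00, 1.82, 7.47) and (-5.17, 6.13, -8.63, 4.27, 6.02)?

√(Σ(x_i - y_i)²) = √((9.44 - (-5.17))² + (-8.85 - 6.13)² + (1 - (-8.63))² + (1.82 - 4.27)² + (7.47 - 6.02)²)
= √(14.61² + (-14.98)² + 9.63² + (-2.45)² + 1.45²) = √(213.4521 + 224.4004 + 92.7369 + 6.0025 + 2.1025) = √538.6944 ≈ 23.2098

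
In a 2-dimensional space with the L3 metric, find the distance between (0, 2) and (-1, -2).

(Σ|x_i - y_i|^3)^(1/3) = (|0 - (-1)|^3 + |2 - (-2)|^3)^(1/3)
= (1^3 + 4^3)^(1/3) = (1 + 64)^(1/3) = (65)^(1/3) ≈ 4.0207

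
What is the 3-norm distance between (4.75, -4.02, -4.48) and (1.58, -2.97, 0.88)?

(Σ|x_i - y_i|^3)^(1/3) = (|4.75 - 1.58|^3 + |-4.02 - (-2.97)|^3 + |-4.48 - 0.88|^3)^(1/3)
= (3.17^3 + 1.05^3 + 5.36^3)^(1/3) ≈ (31.855 + 1.1576 + 153.9907)^(1/3) = (187.0033)^(1/3) ≈ 5.7185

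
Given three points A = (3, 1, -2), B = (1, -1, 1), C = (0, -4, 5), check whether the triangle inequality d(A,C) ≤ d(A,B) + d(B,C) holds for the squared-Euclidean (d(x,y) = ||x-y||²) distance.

d(A,B) = 2² + 2² + 3² = 17, d(B,C) = 1² + 3² + 4² = 26, d(A,C) = 3² + 5² + 7² = 83.
d(A,C) = 83 > 17 + 26 = 43. Triangle inequality is VIOLATED. (Squared-Euclidean is not a metric — this is a counterexample.)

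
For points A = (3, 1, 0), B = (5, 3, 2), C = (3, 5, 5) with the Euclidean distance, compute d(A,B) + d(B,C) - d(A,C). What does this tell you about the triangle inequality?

d(A,B) = √(2² + 2² + 2²) = √12 ≈ 3.4641, d(B,C) = √(2² + 2² + 3²) = √17 ≈ 4.1231, d(A,C) = √(0² + 4² + 5²) = √41 ≈ 6.4031.
d(A,B) + d(B,C) - d(A,C) = 3.4641 + 4.1231 - 6.4031 = 7.5872 - 6.4031 = 1.1841 (to 4 decimal places). This is ≥ 0, so the triangle inequality holds for these points.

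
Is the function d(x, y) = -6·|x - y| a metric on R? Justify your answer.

No. With c = -6 < 0, d fails non-negativity: d(5, 13) = -6·|5 - 13| = -6·8 = -48 < 0.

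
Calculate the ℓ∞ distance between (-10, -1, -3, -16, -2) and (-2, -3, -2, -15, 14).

max(|x_i - y_i|) = max(|-10 - (-2)|, |-1 - (-3)|, |-3 - (-2)|, |-16 - (-15)|, |-2 - 14|) = max(8, 2, 1, 1, 16) = 16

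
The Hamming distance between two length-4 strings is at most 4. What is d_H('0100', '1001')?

Differing positions: 1, 2, 4. Hamming distance = 3. The maximum possible Hamming distance for length-4 strings is 4, so d_H/4 = 3/4 = 0.75.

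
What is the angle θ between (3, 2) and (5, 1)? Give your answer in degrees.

With u = (3, 2), v = (5, 1):
u·v = 3·5 + 2·1 = 15 + 2 = 17.
|u| = √(3² + 2²) = √13, |v| = √(5² + 1²) = √26, so |u||v| = √(13·26) = √338.
cos θ = (u·v)/(|u||v|) = 17/√338 ≈ 0.924678
θ = arccos(0.924678) ≈ 22.38°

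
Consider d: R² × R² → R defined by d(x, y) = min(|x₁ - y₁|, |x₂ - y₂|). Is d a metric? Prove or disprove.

No. d fails identity of indiscernibles: take x = (-4, 0) and y = (-4, 2). Then d(x,y) = min(|-4 - (-4)|, |0 - 2|) = min(0, 2) = 0, yet x ≠ y.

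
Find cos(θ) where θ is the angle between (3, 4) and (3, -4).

With u = (3, 4), v = (3, -4):
u·v = 3·3 + 4·(-4) = 9 + (-16) = -7.
|u| = √(3² + 4²) = √25, |v| = √(3² + (-4)²) = √25, so |u||v| = √(25·25) = √625 = 25.
cos θ = (u·v)/(|u||v|) = -7/25 = -0.28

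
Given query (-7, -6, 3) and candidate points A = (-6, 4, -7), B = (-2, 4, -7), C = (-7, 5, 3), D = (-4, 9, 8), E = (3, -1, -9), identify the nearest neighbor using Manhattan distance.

Distances: d(A) = 21, d(B) = 25, d(C) = 11, d(D) = 23, d(E) = 27. Nearest: C = (-7, 5, 3) with distance 11.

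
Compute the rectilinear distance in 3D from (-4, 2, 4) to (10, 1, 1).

Σ|x_i - y_i| = |-4 - 10| + |2 - 1| + |4 - 1| = 14 + 1 + 3 = 18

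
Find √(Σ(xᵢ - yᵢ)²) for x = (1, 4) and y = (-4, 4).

√(Σ(x_i - y_i)²) = √((1 - (-4))² + (4 - 4)²)
= √(5² + 0²) = √(25 + 0) = √25 = 5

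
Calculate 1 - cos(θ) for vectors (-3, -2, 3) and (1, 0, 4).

With u = (-3, -2, 3), v = (1, 0, 4):
u·v = (-3)·1 + (-2)·0 + 3·4 = (-3) + 0 + 12 = 9.
|u| = √((-3)² + (-2)² + 3²) = √22, |v| = √(1² + 0² + 4²) = √17, so |u||v| = √(22·17) = √374.
cos θ = (u·v)/(|u||v|) = 9/√374 ≈ 0.4654
Cosine distance = 1 - cos θ ≈ 1 - 0.4654 = 0.5346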